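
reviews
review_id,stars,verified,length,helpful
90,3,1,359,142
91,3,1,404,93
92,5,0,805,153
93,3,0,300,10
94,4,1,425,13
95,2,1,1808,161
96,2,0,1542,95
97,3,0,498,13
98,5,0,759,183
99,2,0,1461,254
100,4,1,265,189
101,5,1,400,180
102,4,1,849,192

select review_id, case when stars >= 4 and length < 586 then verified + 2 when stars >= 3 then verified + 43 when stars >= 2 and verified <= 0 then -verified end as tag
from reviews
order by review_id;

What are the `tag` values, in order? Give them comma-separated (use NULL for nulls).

44, 44, 43, 43, 3, NULL, 0, 43, 43, 0, 3, 3, 44

review_id=90: stars >= 3 → 44
review_id=91: stars >= 3 → 44
review_id=92: stars >= 3 → 43
review_id=93: stars >= 3 → 43
review_id=94: stars >= 4 and length < 586 → 3
review_id=95: (no match → NULL) → NULL
review_id=96: stars >= 2 and verified <= 0 → 0
review_id=97: stars >= 3 → 43
review_id=98: stars >= 3 → 43
review_id=99: stars >= 2 and verified <= 0 → 0
review_id=100: stars >= 4 and length < 586 → 3
review_id=101: stars >= 4 and length < 586 → 3
review_id=102: stars >= 3 → 44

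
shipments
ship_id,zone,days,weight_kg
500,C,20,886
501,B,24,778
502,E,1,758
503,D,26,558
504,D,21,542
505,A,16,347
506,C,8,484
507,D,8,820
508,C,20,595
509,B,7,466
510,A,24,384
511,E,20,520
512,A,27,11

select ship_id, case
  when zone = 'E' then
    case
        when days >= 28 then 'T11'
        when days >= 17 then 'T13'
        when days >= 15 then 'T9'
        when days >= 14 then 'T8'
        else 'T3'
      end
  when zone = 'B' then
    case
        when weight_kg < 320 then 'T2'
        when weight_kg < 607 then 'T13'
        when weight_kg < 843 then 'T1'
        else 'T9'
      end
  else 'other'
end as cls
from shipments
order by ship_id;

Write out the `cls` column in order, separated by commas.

other, T1, T3, other, other, other, other, other, other, T13, other, T13, other

ship_id=500: zone='C' → outer ELSE → other
ship_id=501: zone='B' → inner[weight_kg < 843] → T1
ship_id=502: zone='E' → inner[ELSE] → T3
ship_id=503: zone='D' → outer ELSE → other
ship_id=504: zone='D' → outer ELSE → other
ship_id=505: zone='A' → outer ELSE → other
ship_id=506: zone='C' → outer ELSE → other
ship_id=507: zone='D' → outer ELSE → other
ship_id=508: zone='C' → outer ELSE → other
ship_id=509: zone='B' → inner[weight_kg < 607] → T13
ship_id=510: zone='A' → outer ELSE → other
ship_id=511: zone='E' → inner[days >= 17] → T13
ship_id=512: zone='A' → outer ELSE → other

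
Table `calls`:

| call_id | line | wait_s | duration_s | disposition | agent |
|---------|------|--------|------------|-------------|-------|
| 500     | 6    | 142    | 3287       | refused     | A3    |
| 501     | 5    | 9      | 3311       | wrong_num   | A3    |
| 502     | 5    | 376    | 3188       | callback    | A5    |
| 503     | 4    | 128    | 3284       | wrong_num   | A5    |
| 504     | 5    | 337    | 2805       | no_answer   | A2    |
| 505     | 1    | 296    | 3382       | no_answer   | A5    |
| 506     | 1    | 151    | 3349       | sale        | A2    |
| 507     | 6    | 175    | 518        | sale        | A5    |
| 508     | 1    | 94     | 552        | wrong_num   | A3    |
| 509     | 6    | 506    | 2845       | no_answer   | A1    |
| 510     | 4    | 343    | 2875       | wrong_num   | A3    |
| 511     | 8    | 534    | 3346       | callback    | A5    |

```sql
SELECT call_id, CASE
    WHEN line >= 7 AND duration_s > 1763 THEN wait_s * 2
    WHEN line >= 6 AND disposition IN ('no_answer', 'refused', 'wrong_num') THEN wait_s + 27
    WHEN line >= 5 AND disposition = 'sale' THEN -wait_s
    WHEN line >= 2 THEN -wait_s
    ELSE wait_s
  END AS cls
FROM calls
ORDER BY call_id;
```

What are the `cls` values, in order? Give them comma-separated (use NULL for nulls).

169, -9, -376, -128, -337, 296, 151, -175, 94, 533, -343, 1068

call_id=500: line >= 6 AND disposition IN ('no_answer', 'refused', 'wrong_num') → 169
call_id=501: line >= 2 → -9
call_id=502: line >= 2 → -376
call_id=503: line >= 2 → -128
call_id=504: line >= 2 → -337
call_id=505: ELSE → 296
call_id=506: ELSE → 151
call_id=507: line >= 5 AND disposition = 'sale' → -175
call_id=508: ELSE → 94
call_id=509: line >= 6 AND disposition IN ('no_answer', 'refused', 'wrong_num') → 533
call_id=510: line >= 2 → -343
call_id=511: line >= 7 AND duration_s > 1763 → 1068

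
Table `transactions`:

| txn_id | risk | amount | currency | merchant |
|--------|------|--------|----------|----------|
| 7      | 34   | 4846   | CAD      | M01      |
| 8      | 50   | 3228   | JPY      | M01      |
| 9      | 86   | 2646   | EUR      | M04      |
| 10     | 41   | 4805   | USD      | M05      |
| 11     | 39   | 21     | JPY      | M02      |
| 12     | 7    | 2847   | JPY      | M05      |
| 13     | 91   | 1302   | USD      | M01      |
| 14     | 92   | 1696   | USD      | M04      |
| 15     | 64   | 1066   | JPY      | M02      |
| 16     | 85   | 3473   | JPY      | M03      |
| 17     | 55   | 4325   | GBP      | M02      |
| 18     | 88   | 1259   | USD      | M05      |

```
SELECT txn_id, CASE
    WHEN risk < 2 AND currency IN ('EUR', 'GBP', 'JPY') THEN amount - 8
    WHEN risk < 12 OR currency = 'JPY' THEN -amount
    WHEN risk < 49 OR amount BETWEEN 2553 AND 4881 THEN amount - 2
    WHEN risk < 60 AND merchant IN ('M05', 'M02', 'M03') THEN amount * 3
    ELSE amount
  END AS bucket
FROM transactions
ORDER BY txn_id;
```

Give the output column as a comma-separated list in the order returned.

4844, -3228, 2644, 4803, -21, -2847, 1302, 1696, -1066, -3473, 4323, 1259

txn_id=7: risk < 49 OR amount BETWEEN 2553 AND 4881 → 4844
txn_id=8: risk < 12 OR currency = 'JPY' → -3228
txn_id=9: risk < 49 OR amount BETWEEN 2553 AND 4881 → 2644
txn_id=10: risk < 49 OR amount BETWEEN 2553 AND 4881 → 4803
txn_id=11: risk < 12 OR currency = 'JPY' → -21
txn_id=12: risk < 12 OR currency = 'JPY' → -2847
txn_id=13: ELSE → 1302
txn_id=14: ELSE → 1696
txn_id=15: risk < 12 OR currency = 'JPY' → -1066
txn_id=16: risk < 12 OR currency = 'JPY' → -3473
txn_id=17: risk < 49 OR amount BETWEEN 2553 AND 4881 → 4323
txn_id=18: ELSE → 1259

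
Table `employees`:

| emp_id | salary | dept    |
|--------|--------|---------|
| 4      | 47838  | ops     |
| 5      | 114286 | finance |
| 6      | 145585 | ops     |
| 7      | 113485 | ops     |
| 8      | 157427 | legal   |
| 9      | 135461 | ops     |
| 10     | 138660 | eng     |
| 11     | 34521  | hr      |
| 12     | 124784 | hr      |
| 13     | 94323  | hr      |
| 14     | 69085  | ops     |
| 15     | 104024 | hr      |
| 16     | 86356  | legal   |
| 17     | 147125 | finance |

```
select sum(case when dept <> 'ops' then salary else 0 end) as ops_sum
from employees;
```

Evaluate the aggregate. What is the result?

1001506

emp_id=4: ✗
emp_id=5: ✓ → 114286
emp_id=6: ✗
emp_id=7: ✗
emp_id=8: ✓ → 157427
emp_id=9: ✗
emp_id=10: ✓ → 138660
emp_id=11: ✓ → 34521
emp_id=12: ✓ → 124784
emp_id=13: ✓ → 94323
emp_id=14: ✗
emp_id=15: ✓ → 104024
emp_id=16: ✓ → 86356
emp_id=17: ✓ → 147125
ops_sum = 114286 + 157427 + 138660 + 34521 + 124784 + 94323 + 104024 + 86356 + 147125 = 1001506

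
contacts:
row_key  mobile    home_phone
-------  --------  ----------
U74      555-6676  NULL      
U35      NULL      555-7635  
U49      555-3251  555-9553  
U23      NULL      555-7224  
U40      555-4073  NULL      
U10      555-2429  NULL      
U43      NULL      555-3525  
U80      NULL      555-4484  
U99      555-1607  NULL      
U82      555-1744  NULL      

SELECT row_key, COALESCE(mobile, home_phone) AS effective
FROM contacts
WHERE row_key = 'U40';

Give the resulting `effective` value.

row_key = U40: mobile=555-4073, home_phone=NULL.
mobile=555-4073 → 555-4073

555-4073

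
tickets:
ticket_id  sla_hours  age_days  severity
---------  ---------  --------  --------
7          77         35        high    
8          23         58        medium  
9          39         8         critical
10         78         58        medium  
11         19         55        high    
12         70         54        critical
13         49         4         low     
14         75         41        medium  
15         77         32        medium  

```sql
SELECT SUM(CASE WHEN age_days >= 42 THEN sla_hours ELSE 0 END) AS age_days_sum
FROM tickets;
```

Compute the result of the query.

ticket_id=7: ✗
ticket_id=8: ✓ → 23
ticket_id=9: ✗
ticket_id=10: ✓ → 78
ticket_id=11: ✓ → 19
ticket_id=12: ✓ → 70
ticket_id=13: ✗
ticket_id=14: ✗
ticket_id=15: ✗
age_days_sum = 23 + 78 + 19 + 70 = 190

190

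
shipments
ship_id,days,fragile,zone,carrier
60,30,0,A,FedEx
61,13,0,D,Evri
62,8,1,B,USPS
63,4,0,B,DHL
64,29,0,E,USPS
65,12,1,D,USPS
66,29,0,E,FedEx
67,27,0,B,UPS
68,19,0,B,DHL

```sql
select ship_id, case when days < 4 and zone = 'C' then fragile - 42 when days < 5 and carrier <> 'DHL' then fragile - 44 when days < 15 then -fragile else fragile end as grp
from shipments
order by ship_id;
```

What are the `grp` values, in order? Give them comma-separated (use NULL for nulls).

ship_id=60: ELSE → 0
ship_id=61: days < 15 → 0
ship_id=62: days < 15 → -1
ship_id=63: days < 15 → 0
ship_id=64: ELSE → 0
ship_id=65: days < 15 → -1
ship_id=66: ELSE → 0
ship_id=67: ELSE → 0
ship_id=68: ELSE → 0

0, 0, -1, 0, 0, -1, 0, 0, 0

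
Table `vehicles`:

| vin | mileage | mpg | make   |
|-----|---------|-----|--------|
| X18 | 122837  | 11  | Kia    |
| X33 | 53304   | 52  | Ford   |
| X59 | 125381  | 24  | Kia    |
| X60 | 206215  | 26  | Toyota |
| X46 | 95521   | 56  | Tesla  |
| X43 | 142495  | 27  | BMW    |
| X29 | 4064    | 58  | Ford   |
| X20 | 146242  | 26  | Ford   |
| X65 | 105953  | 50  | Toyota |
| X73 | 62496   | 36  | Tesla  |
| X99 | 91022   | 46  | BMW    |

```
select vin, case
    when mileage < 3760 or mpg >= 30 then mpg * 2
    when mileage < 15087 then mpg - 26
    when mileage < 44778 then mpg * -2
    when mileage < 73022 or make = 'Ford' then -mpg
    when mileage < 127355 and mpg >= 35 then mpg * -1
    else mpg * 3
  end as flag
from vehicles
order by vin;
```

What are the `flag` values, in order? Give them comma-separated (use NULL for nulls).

vin=X18: ELSE → 33
vin=X20: mileage < 73022 or make = 'Ford' → -26
vin=X29: mileage < 3760 or mpg >= 30 → 116
vin=X33: mileage < 3760 or mpg >= 30 → 104
vin=X43: ELSE → 81
vin=X46: mileage < 3760 or mpg >= 30 → 112
vin=X59: ELSE → 72
vin=X60: ELSE → 78
vin=X65: mileage < 3760 or mpg >= 30 → 100
vin=X73: mileage < 3760 or mpg >= 30 → 72
vin=X99: mileage < 3760 or mpg >= 30 → 92

33, -26, 116, 104, 81, 112, 72, 78, 100, 72, 92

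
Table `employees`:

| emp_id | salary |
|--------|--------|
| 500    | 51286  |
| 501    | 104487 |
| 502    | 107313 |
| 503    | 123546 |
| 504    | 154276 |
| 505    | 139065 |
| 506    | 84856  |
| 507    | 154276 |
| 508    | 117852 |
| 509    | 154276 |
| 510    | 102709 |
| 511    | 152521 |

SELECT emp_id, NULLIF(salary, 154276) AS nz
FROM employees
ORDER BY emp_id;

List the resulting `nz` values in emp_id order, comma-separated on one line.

emp_id=500: salary=51286 vs 154276: differ → 51286
emp_id=501: salary=104487 vs 154276: differ → 104487
emp_id=502: salary=107313 vs 154276: differ → 107313
emp_id=503: salary=123546 vs 154276: differ → 123546
emp_id=504: salary=154276 vs 154276: equal → NULL
emp_id=505: salary=139065 vs 154276: differ → 139065
emp_id=506: salary=84856 vs 154276: differ → 84856
emp_id=507: salary=154276 vs 154276: equal → NULL
emp_id=508: salary=117852 vs 154276: differ → 117852
emp_id=509: salary=154276 vs 154276: equal → NULL
emp_id=510: salary=102709 vs 154276: differ → 102709
emp_id=511: salary=152521 vs 154276: differ → 152521

51286, 104487, 107313, 123546, NULL, 139065, 84856, NULL, 117852, NULL, 102709, 152521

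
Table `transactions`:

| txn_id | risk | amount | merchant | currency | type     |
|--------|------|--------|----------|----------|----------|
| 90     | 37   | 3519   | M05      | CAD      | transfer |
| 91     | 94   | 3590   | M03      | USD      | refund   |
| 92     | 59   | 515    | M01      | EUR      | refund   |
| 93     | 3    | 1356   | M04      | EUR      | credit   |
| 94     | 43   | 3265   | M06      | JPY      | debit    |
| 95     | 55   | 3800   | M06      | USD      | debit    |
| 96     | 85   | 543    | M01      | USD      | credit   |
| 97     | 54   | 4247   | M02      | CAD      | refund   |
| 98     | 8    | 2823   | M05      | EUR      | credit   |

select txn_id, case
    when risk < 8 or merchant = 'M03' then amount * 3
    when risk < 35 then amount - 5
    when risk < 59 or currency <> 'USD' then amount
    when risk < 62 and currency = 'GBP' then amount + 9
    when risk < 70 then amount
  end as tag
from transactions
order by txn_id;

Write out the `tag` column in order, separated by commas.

3519, 10770, 515, 4068, 3265, 3800, NULL, 4247, 2818

txn_id=90: risk < 59 or currency <> 'USD' → 3519
txn_id=91: risk < 8 or merchant = 'M03' → 10770
txn_id=92: risk < 59 or currency <> 'USD' → 515
txn_id=93: risk < 8 or merchant = 'M03' → 4068
txn_id=94: risk < 59 or currency <> 'USD' → 3265
txn_id=95: risk < 59 or currency <> 'USD' → 3800
txn_id=96: (no match → NULL) → NULL
txn_id=97: risk < 59 or currency <> 'USD' → 4247
txn_id=98: risk < 35 → 2818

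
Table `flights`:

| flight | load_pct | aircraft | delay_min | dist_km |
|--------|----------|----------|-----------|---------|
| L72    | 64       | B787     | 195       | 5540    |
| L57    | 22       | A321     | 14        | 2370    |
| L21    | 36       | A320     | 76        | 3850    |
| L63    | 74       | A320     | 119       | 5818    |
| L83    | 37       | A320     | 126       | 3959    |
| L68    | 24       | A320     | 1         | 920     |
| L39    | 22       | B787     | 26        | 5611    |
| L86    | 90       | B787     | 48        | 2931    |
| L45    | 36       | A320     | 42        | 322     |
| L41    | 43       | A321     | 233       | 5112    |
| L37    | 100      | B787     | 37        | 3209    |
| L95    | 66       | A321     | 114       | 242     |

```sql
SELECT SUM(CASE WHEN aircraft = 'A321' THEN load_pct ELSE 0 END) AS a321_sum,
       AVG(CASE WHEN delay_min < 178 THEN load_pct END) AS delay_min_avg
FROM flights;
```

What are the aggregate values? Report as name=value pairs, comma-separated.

a321_sum=131, delay_min_avg=50.7

[a321_sum: aircraft = 'A321']
flight=L72: ✗
flight=L57: ✓ → 22
flight=L21: ✗
flight=L63: ✗
flight=L83: ✗
flight=L68: ✗
flight=L39: ✗
flight=L86: ✗
flight=L45: ✗
flight=L41: ✓ → 43
flight=L37: ✗
flight=L95: ✓ → 66
a321_sum = 22 + 43 + 66 = 131
—
[delay_min_avg: delay_min < 178]
flight=L72: ✗
flight=L57: ✓ → 22
flight=L21: ✓ → 36
flight=L63: ✓ → 74
flight=L83: ✓ → 37
flight=L68: ✓ → 24
flight=L39: ✓ → 22
flight=L86: ✓ → 90
flight=L45: ✓ → 36
flight=L41: ✗
flight=L37: ✓ → 100
flight=L95: ✓ → 66
delay_min_avg = (22 + 36 + 74 + 37 + 24 + 22 + 90 + 36 + 100 + 66) / 10 = 50.7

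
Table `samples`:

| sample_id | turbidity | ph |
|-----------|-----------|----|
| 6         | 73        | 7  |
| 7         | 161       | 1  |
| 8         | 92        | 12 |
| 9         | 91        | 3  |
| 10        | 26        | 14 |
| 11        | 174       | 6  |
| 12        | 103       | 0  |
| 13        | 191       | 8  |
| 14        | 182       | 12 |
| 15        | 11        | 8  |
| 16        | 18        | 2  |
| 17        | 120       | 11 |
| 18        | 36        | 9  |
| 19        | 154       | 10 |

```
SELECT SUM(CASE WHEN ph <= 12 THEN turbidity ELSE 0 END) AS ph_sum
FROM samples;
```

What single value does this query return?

1406

sample_id=6: ✓ → 73
sample_id=7: ✓ → 161
sample_id=8: ✓ → 92
sample_id=9: ✓ → 91
sample_id=10: ✗
sample_id=11: ✓ → 174
sample_id=12: ✓ → 103
sample_id=13: ✓ → 191
sample_id=14: ✓ → 182
sample_id=15: ✓ → 11
sample_id=16: ✓ → 18
sample_id=17: ✓ → 120
sample_id=18: ✓ → 36
sample_id=19: ✓ → 154
ph_sum = 73 + 161 + 92 + 91 + 174 + 103 + 191 + 182 + 11 + 18 + 120 + 36 + 154 = 1406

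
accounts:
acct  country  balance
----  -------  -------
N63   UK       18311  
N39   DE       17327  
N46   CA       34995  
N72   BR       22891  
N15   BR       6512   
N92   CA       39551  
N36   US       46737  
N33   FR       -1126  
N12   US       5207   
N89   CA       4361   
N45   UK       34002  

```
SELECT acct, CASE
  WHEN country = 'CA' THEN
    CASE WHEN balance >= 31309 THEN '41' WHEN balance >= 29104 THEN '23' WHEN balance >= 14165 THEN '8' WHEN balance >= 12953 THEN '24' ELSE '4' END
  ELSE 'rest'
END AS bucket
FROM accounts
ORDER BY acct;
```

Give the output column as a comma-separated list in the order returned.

acct=N12: country='US' → outer ELSE → rest
acct=N15: country='BR' → outer ELSE → rest
acct=N33: country='FR' → outer ELSE → rest
acct=N36: country='US' → outer ELSE → rest
acct=N39: country='DE' → outer ELSE → rest
acct=N45: country='UK' → outer ELSE → rest
acct=N46: country='CA' → inner[balance >= 31309] → 41
acct=N63: country='UK' → outer ELSE → rest
acct=N72: country='BR' → outer ELSE → rest
acct=N89: country='CA' → inner[ELSE] → 4
acct=N92: country='CA' → inner[balance >= 31309] → 41

rest, rest, rest, rest, rest, rest, 41, rest, rest, 4, 41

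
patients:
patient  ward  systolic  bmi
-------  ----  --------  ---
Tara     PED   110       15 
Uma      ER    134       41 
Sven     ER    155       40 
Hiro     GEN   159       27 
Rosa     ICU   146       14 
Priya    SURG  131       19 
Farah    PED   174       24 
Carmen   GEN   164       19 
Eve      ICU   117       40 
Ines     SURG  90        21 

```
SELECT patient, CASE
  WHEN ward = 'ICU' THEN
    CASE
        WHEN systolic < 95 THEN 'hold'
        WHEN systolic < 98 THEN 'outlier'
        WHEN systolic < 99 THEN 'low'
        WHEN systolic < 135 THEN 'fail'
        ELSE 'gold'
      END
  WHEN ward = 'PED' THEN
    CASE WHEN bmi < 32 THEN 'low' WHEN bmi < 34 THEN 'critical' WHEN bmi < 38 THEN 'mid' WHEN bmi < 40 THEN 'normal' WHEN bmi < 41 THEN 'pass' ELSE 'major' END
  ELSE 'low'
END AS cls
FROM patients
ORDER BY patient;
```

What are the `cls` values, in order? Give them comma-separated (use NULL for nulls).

patient=Carmen: ward='GEN' → outer ELSE → low
patient=Eve: ward='ICU' → inner[systolic < 135] → fail
patient=Farah: ward='PED' → inner[bmi < 32] → low
patient=Hiro: ward='GEN' → outer ELSE → low
patient=Ines: ward='SURG' → outer ELSE → low
patient=Priya: ward='SURG' → outer ELSE → low
patient=Rosa: ward='ICU' → inner[ELSE] → gold
patient=Sven: ward='ER' → outer ELSE → low
patient=Tara: ward='PED' → inner[bmi < 32] → low
patient=Uma: ward='ER' → outer ELSE → low

low, fail, low, low, low, low, gold, low, low, low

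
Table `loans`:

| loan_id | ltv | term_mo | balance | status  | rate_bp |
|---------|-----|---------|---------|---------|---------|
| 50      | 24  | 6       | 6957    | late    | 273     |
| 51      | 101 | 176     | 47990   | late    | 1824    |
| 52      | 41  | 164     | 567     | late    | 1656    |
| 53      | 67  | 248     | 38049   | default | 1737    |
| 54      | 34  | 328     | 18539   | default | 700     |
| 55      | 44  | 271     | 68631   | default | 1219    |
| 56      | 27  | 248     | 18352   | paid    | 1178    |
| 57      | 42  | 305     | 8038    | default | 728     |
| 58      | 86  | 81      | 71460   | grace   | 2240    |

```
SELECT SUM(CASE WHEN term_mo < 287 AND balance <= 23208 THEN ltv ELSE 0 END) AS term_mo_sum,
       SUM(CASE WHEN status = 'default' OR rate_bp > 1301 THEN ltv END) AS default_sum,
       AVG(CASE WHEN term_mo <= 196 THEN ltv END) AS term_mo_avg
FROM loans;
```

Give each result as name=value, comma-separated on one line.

term_mo_sum=92, default_sum=415, term_mo_avg=63

[term_mo_sum: term_mo < 287 AND balance <= 23208]
loan_id=50: ✓ → 24
loan_id=51: ✗
loan_id=52: ✓ → 41
loan_id=53: ✗
loan_id=54: ✗
loan_id=55: ✗
loan_id=56: ✓ → 27
loan_id=57: ✗
loan_id=58: ✗
term_mo_sum = 24 + 41 + 27 = 92
—
[default_sum: status = 'default' OR rate_bp > 1301]
loan_id=50: ✗
loan_id=51: ✓ → 101
loan_id=52: ✓ → 41
loan_id=53: ✓ → 67
loan_id=54: ✓ → 34
loan_id=55: ✓ → 44
loan_id=56: ✗
loan_id=57: ✓ → 42
loan_id=58: ✓ → 86
default_sum = 101 + 41 + 67 + 34 + 44 + 42 + 86 = 415
—
[term_mo_avg: term_mo <= 196]
loan_id=50: ✓ → 24
loan_id=51: ✓ → 101
loan_id=52: ✓ → 41
loan_id=53: ✗
loan_id=54: ✗
loan_id=55: ✗
loan_id=56: ✗
loan_id=57: ✗
loan_id=58: ✓ → 86
term_mo_avg = (24 + 101 + 41 + 86) / 4 = 63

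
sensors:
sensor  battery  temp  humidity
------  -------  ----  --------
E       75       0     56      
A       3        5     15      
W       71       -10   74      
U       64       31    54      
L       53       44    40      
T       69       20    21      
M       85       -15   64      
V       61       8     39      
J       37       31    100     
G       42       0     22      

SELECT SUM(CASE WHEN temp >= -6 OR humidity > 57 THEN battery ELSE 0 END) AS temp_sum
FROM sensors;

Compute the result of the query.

sensor=E: ✓ → 75
sensor=A: ✓ → 3
sensor=W: ✓ → 71
sensor=U: ✓ → 64
sensor=L: ✓ → 53
sensor=T: ✓ → 69
sensor=M: ✓ → 85
sensor=V: ✓ → 61
sensor=J: ✓ → 37
sensor=G: ✓ → 42
temp_sum = 75 + 3 + 71 + 64 + 53 + 69 + 85 + 61 + 37 + 42 = 560

560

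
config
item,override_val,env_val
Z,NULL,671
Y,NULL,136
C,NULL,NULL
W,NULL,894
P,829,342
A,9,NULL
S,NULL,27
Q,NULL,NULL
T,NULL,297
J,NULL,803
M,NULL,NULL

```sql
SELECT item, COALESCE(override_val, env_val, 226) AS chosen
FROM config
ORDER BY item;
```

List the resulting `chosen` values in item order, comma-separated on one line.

item=A: override_val=9 → 9
item=C: override_val=NULL, env_val=NULL, → literal 226 → 226
item=J: override_val=NULL, env_val=803 → 803
item=M: override_val=NULL, env_val=NULL, → literal 226 → 226
item=P: override_val=829 → 829
item=Q: override_val=NULL, env_val=NULL, → literal 226 → 226
item=S: override_val=NULL, env_val=27 → 27
item=T: override_val=NULL, env_val=297 → 297
item=W: override_val=NULL, env_val=894 → 894
item=Y: override_val=NULL, env_val=136 → 136
item=Z: override_val=NULL, env_val=671 → 671

9, 226, 803, 226, 829, 226, 27, 297, 894, 136, 671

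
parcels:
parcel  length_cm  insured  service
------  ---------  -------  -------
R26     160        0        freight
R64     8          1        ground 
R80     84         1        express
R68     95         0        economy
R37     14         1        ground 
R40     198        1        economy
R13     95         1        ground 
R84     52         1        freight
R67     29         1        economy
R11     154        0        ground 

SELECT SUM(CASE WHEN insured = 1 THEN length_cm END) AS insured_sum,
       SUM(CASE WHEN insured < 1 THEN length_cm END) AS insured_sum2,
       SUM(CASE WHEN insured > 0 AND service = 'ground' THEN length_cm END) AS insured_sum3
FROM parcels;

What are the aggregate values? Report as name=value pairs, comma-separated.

insured_sum=480, insured_sum2=409, insured_sum3=117

[insured_sum: insured = 1]
parcel=R26: ✗
parcel=R64: ✓ → 8
parcel=R80: ✓ → 84
parcel=R68: ✗
parcel=R37: ✓ → 14
parcel=R40: ✓ → 198
parcel=R13: ✓ → 95
parcel=R84: ✓ → 52
parcel=R67: ✓ → 29
parcel=R11: ✗
insured_sum = 8 + 84 + 14 + 198 + 95 + 52 + 29 = 480
—
[insured_sum2: insured < 1]
parcel=R26: ✓ → 160
parcel=R64: ✗
parcel=R80: ✗
parcel=R68: ✓ → 95
parcel=R37: ✗
parcel=R40: ✗
parcel=R13: ✗
parcel=R84: ✗
parcel=R67: ✗
parcel=R11: ✓ → 154
insured_sum2 = 160 + 95 + 154 = 409
—
[insured_sum3: insured > 0 AND service = 'ground']
parcel=R26: ✗
parcel=R64: ✓ → 8
parcel=R80: ✗
parcel=R68: ✗
parcel=R37: ✓ → 14
parcel=R40: ✗
parcel=R13: ✓ → 95
parcel=R84: ✗
parcel=R67: ✗
parcel=R11: ✗
insured_sum3 = 8 + 14 + 95 = 117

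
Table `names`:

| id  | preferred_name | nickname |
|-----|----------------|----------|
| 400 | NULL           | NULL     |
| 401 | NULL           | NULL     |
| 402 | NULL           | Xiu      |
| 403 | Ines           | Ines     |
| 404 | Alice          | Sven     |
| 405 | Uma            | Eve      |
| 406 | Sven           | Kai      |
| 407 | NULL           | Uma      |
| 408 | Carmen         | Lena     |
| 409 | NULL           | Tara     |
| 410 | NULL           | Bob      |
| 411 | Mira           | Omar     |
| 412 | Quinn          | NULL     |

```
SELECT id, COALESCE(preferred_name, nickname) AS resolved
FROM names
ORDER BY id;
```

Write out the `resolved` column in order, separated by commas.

id=400: preferred_name=NULL, nickname=NULL (all NULL) → NULL
id=401: preferred_name=NULL, nickname=NULL (all NULL) → NULL
id=402: preferred_name=NULL, nickname=Xiu → Xiu
id=403: preferred_name=Ines → Ines
id=404: preferred_name=Alice → Alice
id=405: preferred_name=Uma → Uma
id=406: preferred_name=Sven → Sven
id=407: preferred_name=NULL, nickname=Uma → Uma
id=408: preferred_name=Carmen → Carmen
id=409: preferred_name=NULL, nickname=Tara → Tara
id=410: preferred_name=NULL, nickname=Bob → Bob
id=411: preferred_name=Mira → Mira
id=412: preferred_name=Quinn → Quinn

NULL, NULL, Xiu, Ines, Alice, Uma, Sven, Uma, Carmen, Tara, Bob, Mira, Quinn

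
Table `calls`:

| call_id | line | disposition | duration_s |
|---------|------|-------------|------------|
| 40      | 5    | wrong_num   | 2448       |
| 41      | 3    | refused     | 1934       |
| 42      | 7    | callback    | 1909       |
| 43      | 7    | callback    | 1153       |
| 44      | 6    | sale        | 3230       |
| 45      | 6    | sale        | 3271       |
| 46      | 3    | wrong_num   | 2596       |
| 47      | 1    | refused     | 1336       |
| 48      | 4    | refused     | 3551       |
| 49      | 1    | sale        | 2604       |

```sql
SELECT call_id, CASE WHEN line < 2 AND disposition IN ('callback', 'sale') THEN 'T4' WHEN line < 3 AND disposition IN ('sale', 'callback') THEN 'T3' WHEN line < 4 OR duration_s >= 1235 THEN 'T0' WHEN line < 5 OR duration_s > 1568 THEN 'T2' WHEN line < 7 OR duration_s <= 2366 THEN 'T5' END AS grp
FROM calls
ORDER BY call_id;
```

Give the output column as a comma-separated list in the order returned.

T0, T0, T0, T5, T0, T0, T0, T0, T0, T4

call_id=40: line < 4 OR duration_s >= 1235 → T0
call_id=41: line < 4 OR duration_s >= 1235 → T0
call_id=42: line < 4 OR duration_s >= 1235 → T0
call_id=43: line < 7 OR duration_s <= 2366 → T5
call_id=44: line < 4 OR duration_s >= 1235 → T0
call_id=45: line < 4 OR duration_s >= 1235 → T0
call_id=46: line < 4 OR duration_s >= 1235 → T0
call_id=47: line < 4 OR duration_s >= 1235 → T0
call_id=48: line < 4 OR duration_s >= 1235 → T0
call_id=49: line < 2 AND disposition IN ('callback', 'sale') → T4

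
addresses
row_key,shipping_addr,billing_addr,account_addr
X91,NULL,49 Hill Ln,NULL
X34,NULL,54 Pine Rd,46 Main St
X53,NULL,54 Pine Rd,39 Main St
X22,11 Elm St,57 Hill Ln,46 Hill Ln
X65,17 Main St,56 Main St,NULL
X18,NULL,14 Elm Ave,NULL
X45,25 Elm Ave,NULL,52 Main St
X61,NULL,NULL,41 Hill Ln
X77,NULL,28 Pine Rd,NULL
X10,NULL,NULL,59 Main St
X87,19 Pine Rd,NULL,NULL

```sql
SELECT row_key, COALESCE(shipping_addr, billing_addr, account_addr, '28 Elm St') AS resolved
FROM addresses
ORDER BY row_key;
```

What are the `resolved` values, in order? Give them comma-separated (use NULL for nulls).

59 Main St, 14 Elm Ave, 11 Elm St, 54 Pine Rd, 25 Elm Ave, 54 Pine Rd, 41 Hill Ln, 17 Main St, 28 Pine Rd, 19 Pine Rd, 49 Hill Ln

row_key=X10: shipping_addr=NULL, billing_addr=NULL, account_addr=59 Main St → 59 Main St
row_key=X18: shipping_addr=NULL, billing_addr=14 Elm Ave → 14 Elm Ave
row_key=X22: shipping_addr=11 Elm St → 11 Elm St
row_key=X34: shipping_addr=NULL, billing_addr=54 Pine Rd → 54 Pine Rd
row_key=X45: shipping_addr=25 Elm Ave → 25 Elm Ave
row_key=X53: shipping_addr=NULL, billing_addr=54 Pine Rd → 54 Pine Rd
row_key=X61: shipping_addr=NULL, billing_addr=NULL, account_addr=41 Hill Ln → 41 Hill Ln
row_key=X65: shipping_addr=17 Main St → 17 Main St
row_key=X77: shipping_addr=NULL, billing_addr=28 Pine Rd → 28 Pine Rd
row_key=X87: shipping_addr=19 Pine Rd → 19 Pine Rd
row_key=X91: shipping_addr=NULL, billing_addr=49 Hill Ln → 49 Hill Ln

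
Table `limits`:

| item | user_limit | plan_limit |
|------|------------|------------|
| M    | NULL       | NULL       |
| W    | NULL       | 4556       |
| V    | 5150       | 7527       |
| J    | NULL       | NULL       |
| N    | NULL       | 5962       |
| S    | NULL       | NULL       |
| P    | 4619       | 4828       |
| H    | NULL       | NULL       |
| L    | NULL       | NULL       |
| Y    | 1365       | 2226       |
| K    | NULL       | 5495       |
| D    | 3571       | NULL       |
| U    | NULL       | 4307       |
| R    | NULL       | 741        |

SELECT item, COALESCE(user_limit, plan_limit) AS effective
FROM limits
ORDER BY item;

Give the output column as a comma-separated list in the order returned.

3571, NULL, NULL, 5495, NULL, NULL, 5962, 4619, 741, NULL, 4307, 5150, 4556, 1365

item=D: user_limit=3571 → 3571
item=H: user_limit=NULL, plan_limit=NULL (all NULL) → NULL
item=J: user_limit=NULL, plan_limit=NULL (all NULL) → NULL
item=K: user_limit=NULL, plan_limit=5495 → 5495
item=L: user_limit=NULL, plan_limit=NULL (all NULL) → NULL
item=M: user_limit=NULL, plan_limit=NULL (all NULL) → NULL
item=N: user_limit=NULL, plan_limit=5962 → 5962
item=P: user_limit=4619 → 4619
item=R: user_limit=NULL, plan_limit=741 → 741
item=S: user_limit=NULL, plan_limit=NULL (all NULL) → NULL
item=U: user_limit=NULL, plan_limit=4307 → 4307
item=V: user_limit=5150 → 5150
item=W: user_limit=NULL, plan_limit=4556 → 4556
item=Y: user_limit=1365 → 1365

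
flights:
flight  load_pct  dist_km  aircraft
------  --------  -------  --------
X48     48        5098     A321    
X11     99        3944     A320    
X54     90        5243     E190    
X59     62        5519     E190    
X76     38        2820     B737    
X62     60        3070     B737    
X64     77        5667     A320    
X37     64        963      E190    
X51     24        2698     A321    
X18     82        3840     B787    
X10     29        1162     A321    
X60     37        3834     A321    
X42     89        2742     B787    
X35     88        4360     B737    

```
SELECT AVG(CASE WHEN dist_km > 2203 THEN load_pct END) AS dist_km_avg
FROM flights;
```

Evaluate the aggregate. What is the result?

flight=X48: ✓ → 48
flight=X11: ✓ → 99
flight=X54: ✓ → 90
flight=X59: ✓ → 62
flight=X76: ✓ → 38
flight=X62: ✓ → 60
flight=X64: ✓ → 77
flight=X37: ✗
flight=X51: ✓ → 24
flight=X18: ✓ → 82
flight=X10: ✗
flight=X60: ✓ → 37
flight=X42: ✓ → 89
flight=X35: ✓ → 88
dist_km_avg = (48 + 99 + 90 + 62 + 38 + 60 + 77 + 24 + 82 + 37 + 89 + 88) / 12 = 66.1666666667

66.1666666667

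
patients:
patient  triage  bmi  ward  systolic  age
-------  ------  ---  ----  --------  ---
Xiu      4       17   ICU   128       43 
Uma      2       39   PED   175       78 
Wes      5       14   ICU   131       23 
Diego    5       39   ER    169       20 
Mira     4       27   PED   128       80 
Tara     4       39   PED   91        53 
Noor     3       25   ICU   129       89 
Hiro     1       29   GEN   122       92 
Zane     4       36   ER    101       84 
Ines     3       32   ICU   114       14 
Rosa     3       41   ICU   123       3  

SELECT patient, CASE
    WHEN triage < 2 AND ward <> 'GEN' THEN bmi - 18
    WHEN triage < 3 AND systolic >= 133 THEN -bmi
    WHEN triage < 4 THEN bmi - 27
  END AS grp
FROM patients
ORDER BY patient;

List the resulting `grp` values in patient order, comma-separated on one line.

NULL, 2, 5, NULL, -2, 14, NULL, -39, NULL, NULL, NULL

patient=Diego: (no match → NULL) → NULL
patient=Hiro: triage < 4 → 2
patient=Ines: triage < 4 → 5
patient=Mira: (no match → NULL) → NULL
patient=Noor: triage < 4 → -2
patient=Rosa: triage < 4 → 14
patient=Tara: (no match → NULL) → NULL
patient=Uma: triage < 3 AND systolic >= 133 → -39
patient=Wes: (no match → NULL) → NULL
patient=Xiu: (no match → NULL) → NULL
patient=Zane: (no match → NULL) → NULL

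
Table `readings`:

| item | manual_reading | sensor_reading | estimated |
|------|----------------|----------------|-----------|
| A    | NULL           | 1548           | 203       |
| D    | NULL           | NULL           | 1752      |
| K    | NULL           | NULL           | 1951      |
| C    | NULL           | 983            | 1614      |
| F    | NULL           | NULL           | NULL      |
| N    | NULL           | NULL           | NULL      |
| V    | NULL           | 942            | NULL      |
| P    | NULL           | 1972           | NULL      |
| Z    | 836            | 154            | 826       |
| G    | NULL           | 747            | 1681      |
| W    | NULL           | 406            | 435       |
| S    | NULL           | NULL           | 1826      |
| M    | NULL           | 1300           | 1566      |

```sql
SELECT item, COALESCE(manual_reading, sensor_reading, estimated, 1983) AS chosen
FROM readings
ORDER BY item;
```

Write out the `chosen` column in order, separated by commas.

1548, 983, 1752, 1983, 747, 1951, 1300, 1983, 1972, 1826, 942, 406, 836

item=A: manual_reading=NULL, sensor_reading=1548 → 1548
item=C: manual_reading=NULL, sensor_reading=983 → 983
item=D: manual_reading=NULL, sensor_reading=NULL, estimated=1752 → 1752
item=F: manual_reading=NULL, sensor_reading=NULL, estimated=NULL, → literal 1983 → 1983
item=G: manual_reading=NULL, sensor_reading=747 → 747
item=K: manual_reading=NULL, sensor_reading=NULL, estimated=1951 → 1951
item=M: manual_reading=NULL, sensor_reading=1300 → 1300
item=N: manual_reading=NULL, sensor_reading=NULL, estimated=NULL, → literal 1983 → 1983
item=P: manual_reading=NULL, sensor_reading=1972 → 1972
item=S: manual_reading=NULL, sensor_reading=NULL, estimated=1826 → 1826
item=V: manual_reading=NULL, sensor_reading=942 → 942
item=W: manual_reading=NULL, sensor_reading=406 → 406
item=Z: manual_reading=836 → 836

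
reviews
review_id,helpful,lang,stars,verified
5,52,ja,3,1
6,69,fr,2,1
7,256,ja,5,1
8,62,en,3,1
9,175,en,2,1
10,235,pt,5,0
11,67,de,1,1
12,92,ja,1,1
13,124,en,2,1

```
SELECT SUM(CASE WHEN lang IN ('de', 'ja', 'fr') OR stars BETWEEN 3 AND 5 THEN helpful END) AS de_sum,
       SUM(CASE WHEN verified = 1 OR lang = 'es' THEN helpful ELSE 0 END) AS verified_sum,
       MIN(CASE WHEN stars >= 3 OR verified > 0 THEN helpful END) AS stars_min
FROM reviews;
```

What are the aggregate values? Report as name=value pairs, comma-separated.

de_sum=833, verified_sum=897, stars_min=52

[de_sum: lang IN ('de', 'ja', 'fr') OR stars BETWEEN 3 AND 5]
review_id=5: ✓ → 52
review_id=6: ✓ → 69
review_id=7: ✓ → 256
review_id=8: ✓ → 62
review_id=9: ✗
review_id=10: ✓ → 235
review_id=11: ✓ → 67
review_id=12: ✓ → 92
review_id=13: ✗
de_sum = 52 + 69 + 256 + 62 + 235 + 67 + 92 = 833
—
[verified_sum: verified = 1 OR lang = 'es']
review_id=5: ✓ → 52
review_id=6: ✓ → 69
review_id=7: ✓ → 256
review_id=8: ✓ → 62
review_id=9: ✓ → 175
review_id=10: ✗
review_id=11: ✓ → 67
review_id=12: ✓ → 92
review_id=13: ✓ → 124
verified_sum = 52 + 69 + 256 + 62 + 175 + 67 + 92 + 124 = 897
—
[stars_min: stars >= 3 OR verified > 0]
review_id=5: ✓ → 52
review_id=6: ✓ → 69
review_id=7: ✓ → 256
review_id=8: ✓ → 62
review_id=9: ✓ → 175
review_id=10: ✓ → 235
review_id=11: ✓ → 67
review_id=12: ✓ → 92
review_id=13: ✓ → 124
stars_min = MIN(52, 69, 256, 62, 175, 235, 67, 92, 124) = 52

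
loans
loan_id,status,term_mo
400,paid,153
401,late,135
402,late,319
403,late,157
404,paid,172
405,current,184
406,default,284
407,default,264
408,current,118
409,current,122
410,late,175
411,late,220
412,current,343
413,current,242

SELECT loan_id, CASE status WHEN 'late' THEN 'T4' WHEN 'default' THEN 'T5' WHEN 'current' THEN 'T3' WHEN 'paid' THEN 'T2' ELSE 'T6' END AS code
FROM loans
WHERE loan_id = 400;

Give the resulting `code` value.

T2

loan_id = 400: status=paid, term_mo=153.
status='late' → false
status='default' → false
status='current' → false
status='paid' → true → T2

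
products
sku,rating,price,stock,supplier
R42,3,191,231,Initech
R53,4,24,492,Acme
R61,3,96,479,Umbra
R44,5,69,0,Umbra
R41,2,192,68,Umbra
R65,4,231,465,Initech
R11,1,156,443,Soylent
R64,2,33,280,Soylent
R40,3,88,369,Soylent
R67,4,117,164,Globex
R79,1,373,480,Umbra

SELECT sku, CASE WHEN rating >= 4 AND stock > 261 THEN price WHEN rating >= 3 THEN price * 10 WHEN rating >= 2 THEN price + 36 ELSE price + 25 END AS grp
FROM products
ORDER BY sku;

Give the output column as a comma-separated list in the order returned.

181, 880, 228, 1910, 690, 24, 960, 69, 231, 1170, 398

sku=R11: ELSE → 181
sku=R40: rating >= 3 → 880
sku=R41: rating >= 2 → 228
sku=R42: rating >= 3 → 1910
sku=R44: rating >= 3 → 690
sku=R53: rating >= 4 AND stock > 261 → 24
sku=R61: rating >= 3 → 960
sku=R64: rating >= 2 → 69
sku=R65: rating >= 4 AND stock > 261 → 231
sku=R67: rating >= 3 → 1170
sku=R79: ELSE → 398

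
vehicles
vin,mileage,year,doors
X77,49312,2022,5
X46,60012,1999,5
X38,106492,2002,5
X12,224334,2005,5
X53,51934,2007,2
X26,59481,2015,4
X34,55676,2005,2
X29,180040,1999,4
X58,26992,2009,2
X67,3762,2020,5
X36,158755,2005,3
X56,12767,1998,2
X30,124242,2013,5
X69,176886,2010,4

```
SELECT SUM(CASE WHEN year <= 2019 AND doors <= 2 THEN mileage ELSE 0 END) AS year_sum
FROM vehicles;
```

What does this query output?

147369

vin=X77: ✗
vin=X46: ✗
vin=X38: ✗
vin=X12: ✗
vin=X53: ✓ → 51934
vin=X26: ✗
vin=X34: ✓ → 55676
vin=X29: ✗
vin=X58: ✓ → 26992
vin=X67: ✗
vin=X36: ✗
vin=X56: ✓ → 12767
vin=X30: ✗
vin=X69: ✗
year_sum = 51934 + 55676 + 26992 + 12767 = 147369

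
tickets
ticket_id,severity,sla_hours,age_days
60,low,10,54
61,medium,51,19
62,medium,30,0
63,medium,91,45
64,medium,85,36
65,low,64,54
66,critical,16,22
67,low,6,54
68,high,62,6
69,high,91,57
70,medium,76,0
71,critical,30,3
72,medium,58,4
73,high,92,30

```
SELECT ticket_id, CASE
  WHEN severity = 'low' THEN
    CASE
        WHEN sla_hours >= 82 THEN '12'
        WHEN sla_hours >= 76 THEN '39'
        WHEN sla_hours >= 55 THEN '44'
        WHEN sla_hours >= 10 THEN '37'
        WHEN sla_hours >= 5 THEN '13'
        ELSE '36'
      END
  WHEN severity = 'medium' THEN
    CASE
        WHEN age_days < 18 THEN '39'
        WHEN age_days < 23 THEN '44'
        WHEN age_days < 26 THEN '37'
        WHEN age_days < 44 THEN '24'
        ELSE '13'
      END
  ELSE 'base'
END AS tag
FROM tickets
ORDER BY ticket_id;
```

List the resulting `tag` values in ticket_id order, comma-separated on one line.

ticket_id=60: severity='low' → inner[sla_hours >= 10] → 37
ticket_id=61: severity='medium' → inner[age_days < 23] → 44
ticket_id=62: severity='medium' → inner[age_days < 18] → 39
ticket_id=63: severity='medium' → inner[ELSE] → 13
ticket_id=64: severity='medium' → inner[age_days < 44] → 24
ticket_id=65: severity='low' → inner[sla_hours >= 55] → 44
ticket_id=66: severity='critical' → outer ELSE → base
ticket_id=67: severity='low' → inner[sla_hours >= 5] → 13
ticket_id=68: severity='high' → outer ELSE → base
ticket_id=69: severity='high' → outer ELSE → base
ticket_id=70: severity='medium' → inner[age_days < 18] → 39
ticket_id=71: severity='critical' → outer ELSE → base
ticket_id=72: severity='medium' → inner[age_days < 18] → 39
ticket_id=73: severity='high' → outer ELSE → base

37, 44, 39, 13, 24, 44, base, 13, base, base, 39, base, 39, base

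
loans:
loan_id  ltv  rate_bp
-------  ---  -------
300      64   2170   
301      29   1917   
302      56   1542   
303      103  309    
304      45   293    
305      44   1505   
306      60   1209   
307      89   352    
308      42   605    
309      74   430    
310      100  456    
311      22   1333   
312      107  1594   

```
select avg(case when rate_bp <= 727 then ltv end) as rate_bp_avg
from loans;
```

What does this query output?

loan_id=300: ✗
loan_id=301: ✗
loan_id=302: ✗
loan_id=303: ✓ → 103
loan_id=304: ✓ → 45
loan_id=305: ✗
loan_id=306: ✗
loan_id=307: ✓ → 89
loan_id=308: ✓ → 42
loan_id=309: ✓ → 74
loan_id=310: ✓ → 100
loan_id=311: ✗
loan_id=312: ✗
rate_bp_avg = (103 + 45 + 89 + 42 + 74 + 100) / 6 = 75.5

75.5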